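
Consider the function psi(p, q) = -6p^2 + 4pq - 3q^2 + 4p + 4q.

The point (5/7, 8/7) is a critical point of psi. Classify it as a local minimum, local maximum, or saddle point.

local maximum

The Hessian of psi is constant: H = [[-12, 4], [4, -6]].
det(H) = (-12)·(-6) − 4² = 56.
det(H) > 0 and tr(H) = -18 < 0, so H is negative definite and the point is a local maximum.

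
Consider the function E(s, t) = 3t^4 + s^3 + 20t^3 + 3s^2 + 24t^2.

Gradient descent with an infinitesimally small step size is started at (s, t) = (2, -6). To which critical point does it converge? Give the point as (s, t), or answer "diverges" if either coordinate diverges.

(0, -4)

E is separable, so gradient descent decouples: s follows -∂E/∂s, t follows -∂E/∂t.
∂E/∂s = 3s(s + 2); at s=2 this is 24, so s decreases.
∂E/∂t = 12t(t + 1)(t + 4); at t=-6 this is -720, so t increases.
s converges to its nearest critical value 0 (a local min of the s-part); t converges to -4. The iterate converges to (0, -4).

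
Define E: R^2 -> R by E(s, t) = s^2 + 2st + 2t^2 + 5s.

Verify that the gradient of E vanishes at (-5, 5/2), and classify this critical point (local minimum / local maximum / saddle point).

local minimum

∇E = (2s + 2t + 5, 2s + 4t); substituting (-5, 5/2) gives ∇E = (0, 0), so (-5, 5/2) is indeed a critical point.
The Hessian of E is constant: H = [[2, 2], [2, 4]].
det(H) = 2·4 − 2² = 4.
det(H) > 0 and tr(H) = 6 > 0, so H is positive definite and the point is a local minimum.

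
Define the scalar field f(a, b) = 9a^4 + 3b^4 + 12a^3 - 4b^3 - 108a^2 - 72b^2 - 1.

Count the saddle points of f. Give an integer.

f separates as a function of a plus a function of b, so ∇f=0 decouples.
∂f/∂a = 36a(a - 2)(a + 3) = 0 at a ∈ {-3, 0, 2}; ∂f/∂b = 12b(b - 4)(b + 3) = 0 at b ∈ {-3, 0, 4}.
The Hessian is diagonal: diag(f_aa, f_bb). Second derivatives: f_aa(-3)=540, f_aa(0)=-216, f_aa(2)=360; f_bb(-3)=252, f_bb(0)=-144, f_bb(4)=336.
Saddle points occur where the two diagonal entries have opposite signs: (-3, 0), (0, -3), (0, 4), (2, 0). Count: 4.

4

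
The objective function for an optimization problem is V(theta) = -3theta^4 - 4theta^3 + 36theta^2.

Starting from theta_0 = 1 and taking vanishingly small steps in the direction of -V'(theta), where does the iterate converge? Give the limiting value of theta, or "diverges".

0

V'(theta) = -12theta(theta - 2)(theta + 3), so V'(1) = 48.
Gradient descent moves in the -V' direction, i.e. theta is decreasing.
The nearest critical point in that direction is theta = 0, where V'' = 72 > 0 (a local minimum). The iterate converges there.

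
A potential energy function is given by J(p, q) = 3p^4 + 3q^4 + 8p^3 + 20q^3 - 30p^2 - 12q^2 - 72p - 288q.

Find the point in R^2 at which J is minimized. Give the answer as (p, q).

J(p,q) separates as A(p) + B(q), so its minimum is min A + min B.
A'(p) = 12(p - 2)(p + 1)(p + 3) vanishes at p ∈ {-3, -1, 2}; B'(q) = 12(q - 2)(q + 3)(q + 4) vanishes at q ∈ {-4, -3, 2}.
Local minima of A (where A''>0): A(-3)=-27, A(2)=-152. Local minima of B: B(-4)=448, B(2)=-416.
So the global minimum of J is A(2) + B(2) = -152 − 416 = -568, attained at (2, 2).

(2, 2)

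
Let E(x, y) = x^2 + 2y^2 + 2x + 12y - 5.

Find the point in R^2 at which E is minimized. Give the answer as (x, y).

(-1, -3)

E(x,y) separates as P(x) + Q(y) − 5, so its minimum is min P + min Q − 5.
P'(x) = 2x + 2 vanishes at x ∈ {-1}; Q'(y) = 4y + 12 vanishes at y ∈ {-3}.
Local minima of P (where P''>0): P(-1)=-1. Local minima of Q: Q(-3)=-18.
So the global minimum of E is P(-1) + Q(-3) − 5 = -1 − 18 − 5 = -24, attained at (-1, -3).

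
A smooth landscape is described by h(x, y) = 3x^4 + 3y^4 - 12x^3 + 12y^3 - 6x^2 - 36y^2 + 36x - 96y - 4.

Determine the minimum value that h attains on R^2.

-223

h(x,y) separates as P(x) + Q(y) − 4, so its minimum is min P + min Q − 4.
P'(x) = 12(x - 3)(x - 1)(x + 1) vanishes at x ∈ {-1, 1, 3}; Q'(y) = 12(y - 2)(y + 1)(y + 4) vanishes at y ∈ {-4, -1, 2}.
Local minima of P (where P''>0): P(-1)=-27, P(3)=-27. Local minima of Q: Q(-4)=-192, Q(2)=-192.
So the global minimum of h is P(-1) + Q(-4) − 4 = -27 − 192 − 4 = -223, attained at (-1, -4).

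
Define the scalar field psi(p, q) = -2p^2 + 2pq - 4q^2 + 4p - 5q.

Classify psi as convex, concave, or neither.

concave

psi is quadratic, so its Hessian is the constant matrix H = [[-4, 2], [2, -8]].
det(H) = 28, tr(H) = -12.
det(H) > 0 and tr(H) < 0, so H is negative definite everywhere: concave.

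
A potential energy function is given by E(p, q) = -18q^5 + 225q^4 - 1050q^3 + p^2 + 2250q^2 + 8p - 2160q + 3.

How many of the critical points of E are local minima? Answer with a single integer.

2

E separates as a function of p plus a function of q, so ∇E=0 decouples.
∂E/∂p = 2(p + 4) = 0 at p ∈ {-4}; ∂E/∂q = -90(q - 4)(q - 3)(q - 2)(q - 1) = 0 at q ∈ {1, 2, 3, 4}.
The Hessian is diagonal: diag(E_pp, E_qq). Second derivatives: E_pp(-4)=2; E_qq(1)=540, E_qq(2)=-180, E_qq(3)=180, E_qq(4)=-540.
Local minima occur where both diagonal entries positive: (-4, 1), (-4, 3). Count: 2.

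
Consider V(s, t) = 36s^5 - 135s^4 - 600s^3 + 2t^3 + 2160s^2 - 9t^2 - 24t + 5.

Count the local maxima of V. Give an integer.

V separates as a function of s plus a function of t, so ∇V=0 decouples.
∂V/∂s = 180s(s - 4)(s - 2)(s + 3) = 0 at s ∈ {-3, 0, 2, 4}; ∂V/∂t = 6(t - 4)(t + 1) = 0 at t ∈ {-1, 4}.
The Hessian is diagonal: diag(V_ss, V_tt). Second derivatives: V_ss(-3)=-18900, V_ss(0)=4320, V_ss(2)=-3600, V_ss(4)=10080; V_tt(-1)=-30, V_tt(4)=30.
Local maxima occur where both diagonal entries negative: (-3, -1), (2, -1). Count: 2.

2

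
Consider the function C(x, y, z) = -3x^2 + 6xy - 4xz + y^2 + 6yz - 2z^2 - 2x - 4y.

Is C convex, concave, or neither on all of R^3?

neither

C is quadratic, so its Hessian is the constant matrix H = [[-6, 6, -4], [6, 2, 6], [-4, 6, -4]].
Leading principal minors: -6, -48, 88.
Neither pattern holds ⇒ H is indefinite ⇒ neither convex nor concave.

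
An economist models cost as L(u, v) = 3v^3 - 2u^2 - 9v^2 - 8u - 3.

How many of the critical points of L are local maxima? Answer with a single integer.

L separates as a function of u plus a function of v, so ∇L=0 decouples.
∂L/∂u = -4(u + 2) = 0 at u ∈ {-2}; ∂L/∂v = 9v(v - 2) = 0 at v ∈ {0, 2}.
The Hessian is diagonal: diag(L_uu, L_vv). Second derivatives: L_uu(-2)=-4; L_vv(0)=-18, L_vv(2)=18.
Local maxima occur where both diagonal entries negative: (-2, 0). Count: 1.

1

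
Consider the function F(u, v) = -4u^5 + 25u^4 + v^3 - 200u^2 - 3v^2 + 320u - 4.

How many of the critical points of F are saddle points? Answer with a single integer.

F separates as a function of u plus a function of v, so ∇F=0 decouples.
∂F/∂u = -20(u - 4)(u - 2)(u - 1)(u + 2) = 0 at u ∈ {-2, 1, 2, 4}; ∂F/∂v = 3v(v - 2) = 0 at v ∈ {0, 2}.
The Hessian is diagonal: diag(F_uu, F_vv). Second derivatives: F_uu(-2)=1440, F_uu(1)=-180, F_uu(2)=160, F_uu(4)=-720; F_vv(0)=-6, F_vv(2)=6.
Saddle points occur where the two diagonal entries have opposite signs: (-2, 0), (1, 2), (2, 0), (4, 2). Count: 4.

4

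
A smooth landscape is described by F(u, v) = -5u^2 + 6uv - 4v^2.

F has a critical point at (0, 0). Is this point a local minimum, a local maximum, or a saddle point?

The Hessian of F is constant: H = [[-10, 6], [6, -8]].
det(H) = (-10)·(-8) − 6² = 44.
det(H) > 0 and tr(H) = -18 < 0, so H is negative definite and the point is a local maximum.

local maximum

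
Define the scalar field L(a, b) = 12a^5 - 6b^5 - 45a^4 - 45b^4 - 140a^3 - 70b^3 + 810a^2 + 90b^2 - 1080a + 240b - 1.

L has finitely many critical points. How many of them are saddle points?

8

L separates as a function of a plus a function of b, so ∇L=0 decouples.
∂L/∂a = 60(a - 3)(a - 2)(a - 1)(a + 3) = 0 at a ∈ {-3, 1, 2, 3}; ∂L/∂b = -30(b - 1)(b + 1)(b + 2)(b + 4) = 0 at b ∈ {-4, -2, -1, 1}.
The Hessian is diagonal: diag(L_aa, L_bb). Second derivatives: L_aa(-3)=-7200, L_aa(1)=480, L_aa(2)=-300, L_aa(3)=720; L_bb(-4)=900, L_bb(-2)=-180, L_bb(-1)=180, L_bb(1)=-900.
Saddle points occur where the two diagonal entries have opposite signs: (-3, -4), (-3, -1), (1, -2), (1, 1), (2, -4), (2, -1), (3, -2), (3, 1). Count: 8.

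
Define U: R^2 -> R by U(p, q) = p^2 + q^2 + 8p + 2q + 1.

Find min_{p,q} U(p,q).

-16

U(p,q) separates as A(p) + B(q) + 1, so its minimum is min A + min B + 1.
A'(p) = 2p + 8 vanishes at p ∈ {-4}; B'(q) = 2q + 2 vanishes at q ∈ {-1}.
Local minima of A (where A''>0): A(-4)=-16. Local minima of B: B(-1)=-1.
So the global minimum of U is A(-4) + B(-1) + 1 = -16 − 1 + 1 = -16, attained at (-4, -1).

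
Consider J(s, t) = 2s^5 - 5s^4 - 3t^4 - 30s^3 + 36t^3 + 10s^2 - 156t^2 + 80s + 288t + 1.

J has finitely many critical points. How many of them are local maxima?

J separates as a function of s plus a function of t, so ∇J=0 decouples.
∂J/∂s = 10(s - 4)(s - 1)(s + 1)(s + 2) = 0 at s ∈ {-2, -1, 1, 4}; ∂J/∂t = -12(t - 4)(t - 3)(t - 2) = 0 at t ∈ {2, 3, 4}.
The Hessian is diagonal: diag(J_ss, J_tt). Second derivatives: J_ss(-2)=-180, J_ss(-1)=100, J_ss(1)=-180, J_ss(4)=900; J_tt(2)=-24, J_tt(3)=12, J_tt(4)=-24.
Local maxima occur where both diagonal entries negative: (-2, 2), (-2, 4), (1, 2), (1, 4). Count: 4.

4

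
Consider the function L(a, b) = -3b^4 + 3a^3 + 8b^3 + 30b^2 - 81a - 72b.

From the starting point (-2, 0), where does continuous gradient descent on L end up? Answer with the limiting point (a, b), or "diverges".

(3, 1)

L is separable, so gradient descent decouples: a follows -∂L/∂a, b follows -∂L/∂b.
∂L/∂a = 9(a - 3)(a + 3); at a=-2 this is -45, so a increases.
∂L/∂b = -12(b - 3)(b - 1)(b + 2); at b=0 this is -72, so b increases.
a converges to its nearest critical value 3 (a local min of the a-part); b converges to 1. The iterate converges to (3, 1).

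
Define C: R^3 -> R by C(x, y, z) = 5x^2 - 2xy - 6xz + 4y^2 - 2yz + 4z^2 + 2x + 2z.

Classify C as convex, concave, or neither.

convex

C is quadratic, so its Hessian is the constant matrix H = [[10, -2, -6], [-2, 8, -2], [-6, -2, 8]].
Leading principal minors: 10, 76, 232.
All positive ⇒ H ≻ 0 ⇒ convex.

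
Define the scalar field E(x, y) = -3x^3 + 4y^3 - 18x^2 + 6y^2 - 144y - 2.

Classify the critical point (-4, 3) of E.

local minimum

The mixed partial ∂²E/∂x∂y is 0, so the Hessian at any point is diag(E_xx, E_yy) = diag(-18(x + 2), 12(2y + 1)).
At (-4, 3): H = diag(36, 84).
Both eigenvalues are positive, so H is positive definite: a local minimum.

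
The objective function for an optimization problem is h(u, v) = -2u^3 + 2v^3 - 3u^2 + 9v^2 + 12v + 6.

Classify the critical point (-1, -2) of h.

The mixed partial ∂²h/∂u∂v is 0, so the Hessian at any point is diag(h_uu, h_vv) = diag(-6(2u + 1), 6(2v + 3)).
At (-1, -2): H = diag(6, -6).
The eigenvalues have opposite signs, so H is indefinite: a saddle point.

saddle point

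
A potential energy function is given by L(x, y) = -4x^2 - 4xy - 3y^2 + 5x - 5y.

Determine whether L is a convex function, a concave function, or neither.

L is quadratic, so its Hessian is the constant matrix H = [[-8, -4], [-4, -6]].
det(H) = 32, tr(H) = -14.
det(H) > 0 and tr(H) < 0, so H is negative definite everywhere: concave.

concave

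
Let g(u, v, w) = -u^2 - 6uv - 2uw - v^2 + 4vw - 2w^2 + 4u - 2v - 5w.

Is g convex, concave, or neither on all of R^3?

neither

g is quadratic, so its Hessian is the constant matrix H = [[-2, -6, -2], [-6, -2, 4], [-2, 4, -4]].
Leading principal minors: -2, -32, 264.
Neither pattern holds ⇒ H is indefinite ⇒ neither convex nor concave.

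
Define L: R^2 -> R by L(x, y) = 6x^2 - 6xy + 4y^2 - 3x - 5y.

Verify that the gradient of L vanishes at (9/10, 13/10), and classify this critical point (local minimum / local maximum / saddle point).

local minimum

∇L = (12x - 6y - 3, -6x + 8y - 5); substituting (9/10, 13/10) gives ∇L = (0, 0), so (9/10, 13/10) is indeed a critical point.
The Hessian of L is constant: H = [[12, -6], [-6, 8]].
det(H) = 12·8 − (-6)² = 60.
det(H) > 0 and tr(H) = 20 > 0, so H is positive definite and the point is a local minimum.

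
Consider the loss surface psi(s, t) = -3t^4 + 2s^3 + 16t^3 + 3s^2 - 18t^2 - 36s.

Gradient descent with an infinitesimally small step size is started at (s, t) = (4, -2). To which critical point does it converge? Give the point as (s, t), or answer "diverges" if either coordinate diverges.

diverges

psi is separable, so gradient descent decouples: s follows -∂psi/∂s, t follows -∂psi/∂t.
∂psi/∂s = 6(s - 2)(s + 3); at s=4 this is 84, so s decreases.
∂psi/∂t = -12t(t - 3)(t - 1); at t=-2 this is 360, so t decreases.
The t-coordinate has no critical point in that direction and runs off to infinity.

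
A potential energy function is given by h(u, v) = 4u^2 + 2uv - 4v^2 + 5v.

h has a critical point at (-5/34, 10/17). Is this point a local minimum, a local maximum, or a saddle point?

saddle point

The Hessian of h is constant: H = [[8, 2], [2, -8]].
det(H) = 8·(-8) − 2² = -68.
Since det(H) < 0, H is indefinite and the critical point is a saddle point.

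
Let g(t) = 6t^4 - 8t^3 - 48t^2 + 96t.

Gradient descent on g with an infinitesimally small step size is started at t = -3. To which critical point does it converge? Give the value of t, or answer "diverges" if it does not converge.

-2

g'(t) = 24(t - 2)(t - 1)(t + 2), so g'(-3) = -480.
Gradient descent moves in the -g' direction, i.e. t is increasing.
The nearest critical point in that direction is t = -2, where g'' = 288 > 0 (a local minimum). The iterate converges there.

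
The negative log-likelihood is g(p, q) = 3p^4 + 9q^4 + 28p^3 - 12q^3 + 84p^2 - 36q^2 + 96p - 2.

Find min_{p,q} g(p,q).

g(p,q) separates as A(p) + B(q) − 2, so its minimum is min A + min B − 2.
A'(p) = 12(p + 1)(p + 2)(p + 4) vanishes at p ∈ {-4, -2, -1}; B'(q) = 36q(q - 2)(q + 1) vanishes at q ∈ {-1, 0, 2}.
Local minima of A (where A''>0): A(-4)=-64, A(-1)=-37. Local minima of B: B(-1)=-15, B(2)=-96.
So the global minimum of g is A(-4) + B(2) − 2 = -64 − 96 − 2 = -162, attained at (-4, 2).

-162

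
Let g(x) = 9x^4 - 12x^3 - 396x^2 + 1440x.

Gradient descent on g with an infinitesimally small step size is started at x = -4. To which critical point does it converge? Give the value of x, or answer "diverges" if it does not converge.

g'(x) = 36(x - 4)(x - 2)(x + 5), so g'(-4) = 1728.
Gradient descent moves in the -g' direction, i.e. x is decreasing.
The nearest critical point in that direction is x = -5, where g'' = 2268 > 0 (a local minimum). The iterate converges there.

-5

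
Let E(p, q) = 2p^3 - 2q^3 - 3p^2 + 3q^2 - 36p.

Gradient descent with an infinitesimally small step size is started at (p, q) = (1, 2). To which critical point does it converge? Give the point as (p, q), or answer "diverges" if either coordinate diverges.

diverges

E is separable, so gradient descent decouples: p follows -∂E/∂p, q follows -∂E/∂q.
∂E/∂p = 6(p - 3)(p + 2); at p=1 this is -36, so p increases.
∂E/∂q = -6q(q - 1); at q=2 this is -12, so q increases.
The q-coordinate has no critical point in that direction and runs off to infinity.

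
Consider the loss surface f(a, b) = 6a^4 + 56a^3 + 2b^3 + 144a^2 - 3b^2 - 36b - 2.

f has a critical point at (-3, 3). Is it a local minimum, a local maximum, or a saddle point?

The mixed partial ∂²f/∂a∂b is 0, so the Hessian at any point is diag(f_aa, f_bb) = diag(24(3a^2 + 14a + 12), 6(2b - 1)).
At (-3, 3): H = diag(-72, 30).
The eigenvalues have opposite signs, so H is indefinite: a saddle point.

saddle point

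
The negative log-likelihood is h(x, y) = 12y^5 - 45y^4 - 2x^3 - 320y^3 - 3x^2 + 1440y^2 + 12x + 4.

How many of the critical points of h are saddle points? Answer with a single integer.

4

h separates as a function of x plus a function of y, so ∇h=0 decouples.
∂h/∂x = -6(x - 1)(x + 2) = 0 at x ∈ {-2, 1}; ∂h/∂y = 60y(y - 4)(y - 3)(y + 4) = 0 at y ∈ {-4, 0, 3, 4}.
The Hessian is diagonal: diag(h_xx, h_yy). Second derivatives: h_xx(-2)=18, h_xx(1)=-18; h_yy(-4)=-13440, h_yy(0)=2880, h_yy(3)=-1260, h_yy(4)=1920.
Saddle points occur where the two diagonal entries have opposite signs: (-2, -4), (-2, 3), (1, 0), (1, 4). Count: 4.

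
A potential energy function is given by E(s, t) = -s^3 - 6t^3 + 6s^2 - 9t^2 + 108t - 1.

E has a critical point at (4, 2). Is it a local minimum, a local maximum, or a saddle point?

The mixed partial ∂²E/∂s∂t is 0, so the Hessian at any point is diag(E_ss, E_tt) = diag(6(-s + 2), -18(2t + 1)).
At (4, 2): H = diag(-12, -90).
Both eigenvalues are negative, so H is negative definite: a local maximum.

local maximum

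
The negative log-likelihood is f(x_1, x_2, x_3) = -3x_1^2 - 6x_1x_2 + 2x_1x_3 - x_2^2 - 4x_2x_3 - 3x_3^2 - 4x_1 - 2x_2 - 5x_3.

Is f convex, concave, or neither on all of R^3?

f is quadratic, so its Hessian is the constant matrix H = [[-6, -6, 2], [-6, -2, -4], [2, -4, -6]].
Leading principal minors: -6, -24, 344.
Neither pattern holds ⇒ H is indefinite ⇒ neither convex nor concave.

neither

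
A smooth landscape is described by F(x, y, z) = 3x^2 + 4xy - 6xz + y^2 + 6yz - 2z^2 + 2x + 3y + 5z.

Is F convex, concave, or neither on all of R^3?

F is quadratic, so its Hessian is the constant matrix H = [[6, 4, -6], [4, 2, 6], [-6, 6, -4]].
Leading principal minors: 6, -4, -560.
Neither pattern holds ⇒ H is indefinite ⇒ neither convex nor concave.

neither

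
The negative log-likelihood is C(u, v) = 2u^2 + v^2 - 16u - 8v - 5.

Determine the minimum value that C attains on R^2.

-53

C(u,v) separates as P(u) + Q(v) − 5, so its minimum is min P + min Q − 5.
P'(u) = 4u - 16 vanishes at u ∈ {4}; Q'(v) = 2v - 8 vanishes at v ∈ {4}.
Local minima of P (where P''>0): P(4)=-32. Local minima of Q: Q(4)=-16.
So the global minimum of C is P(4) + Q(4) − 5 = -32 − 16 − 5 = -53, attained at (4, 4).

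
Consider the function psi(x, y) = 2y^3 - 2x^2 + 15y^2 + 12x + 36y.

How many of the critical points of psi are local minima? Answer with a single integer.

0

psi separates as a function of x plus a function of y, so ∇psi=0 decouples.
∂psi/∂x = -4(x - 3) = 0 at x ∈ {3}; ∂psi/∂y = 6(y + 2)(y + 3) = 0 at y ∈ {-3, -2}.
The Hessian is diagonal: diag(psi_xx, psi_yy). Second derivatives: psi_xx(3)=-4; psi_yy(-3)=-6, psi_yy(-2)=6.
Local minima occur where both diagonal entries positive: none. Count: 0.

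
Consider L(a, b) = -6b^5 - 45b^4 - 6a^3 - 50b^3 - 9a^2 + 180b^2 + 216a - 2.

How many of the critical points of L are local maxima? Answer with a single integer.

L separates as a function of a plus a function of b, so ∇L=0 decouples.
∂L/∂a = -18(a - 3)(a + 4) = 0 at a ∈ {-4, 3}; ∂L/∂b = -30b(b - 1)(b + 3)(b + 4) = 0 at b ∈ {-4, -3, 0, 1}.
The Hessian is diagonal: diag(L_aa, L_bb). Second derivatives: L_aa(-4)=126, L_aa(3)=-126; L_bb(-4)=600, L_bb(-3)=-360, L_bb(0)=360, L_bb(1)=-600.
Local maxima occur where both diagonal entries negative: (3, -3), (3, 1). Count: 2.

2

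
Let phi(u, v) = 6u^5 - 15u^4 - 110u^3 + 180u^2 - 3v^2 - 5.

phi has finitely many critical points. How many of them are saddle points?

phi separates as a function of u plus a function of v, so ∇phi=0 decouples.
∂phi/∂u = 30u(u - 4)(u - 1)(u + 3) = 0 at u ∈ {-3, 0, 1, 4}; ∂phi/∂v = -6v = 0 at v ∈ {0}.
The Hessian is diagonal: diag(phi_uu, phi_vv). Second derivatives: phi_uu(-3)=-2520, phi_uu(0)=360, phi_uu(1)=-360, phi_uu(4)=2520; phi_vv(0)=-6.
Saddle points occur where the two diagonal entries have opposite signs: (0, 0), (4, 0). Count: 2.

2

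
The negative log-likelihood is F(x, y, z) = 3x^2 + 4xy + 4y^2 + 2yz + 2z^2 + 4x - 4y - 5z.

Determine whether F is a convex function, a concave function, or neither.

convex

F is quadratic, so its Hessian is the constant matrix H = [[6, 4, 0], [4, 8, 2], [0, 2, 4]].
Leading principal minors: 6, 32, 104.
All positive ⇒ H ≻ 0 ⇒ convex.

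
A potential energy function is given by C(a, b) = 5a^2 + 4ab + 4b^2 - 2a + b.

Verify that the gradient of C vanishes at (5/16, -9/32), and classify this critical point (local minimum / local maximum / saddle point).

local minimum

∇C = (10a + 4b - 2, 4a + 8b + 1); substituting (5/16, -9/32) gives ∇C = (0, 0), so (5/16, -9/32) is indeed a critical point.
The Hessian of C is constant: H = [[10, 4], [4, 8]].
det(H) = 10·8 − 4² = 64.
det(H) > 0 and tr(H) = 18 > 0, so H is positive definite and the point is a local minimum.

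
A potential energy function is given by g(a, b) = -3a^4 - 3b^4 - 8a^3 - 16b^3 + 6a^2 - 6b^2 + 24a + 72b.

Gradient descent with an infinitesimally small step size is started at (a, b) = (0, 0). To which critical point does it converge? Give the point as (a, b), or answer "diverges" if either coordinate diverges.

(-1, -2)

g is separable, so gradient descent decouples: a follows -∂g/∂a, b follows -∂g/∂b.
∂g/∂a = -12(a - 1)(a + 1)(a + 2); at a=0 this is 24, so a decreases.
∂g/∂b = -12(b - 1)(b + 2)(b + 3); at b=0 this is 72, so b decreases.
a converges to its nearest critical value -1 (a local min of the a-part); b converges to -2. The iterate converges to (-1, -2).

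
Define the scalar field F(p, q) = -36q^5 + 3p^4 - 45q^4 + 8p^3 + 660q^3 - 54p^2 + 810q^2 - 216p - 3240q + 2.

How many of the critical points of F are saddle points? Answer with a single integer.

F separates as a function of p plus a function of q, so ∇F=0 decouples.
∂F/∂p = 12(p - 3)(p + 2)(p + 3) = 0 at p ∈ {-3, -2, 3}; ∂F/∂q = -180(q - 3)(q - 1)(q + 2)(q + 3) = 0 at q ∈ {-3, -2, 1, 3}.
The Hessian is diagonal: diag(F_pp, F_qq). Second derivatives: F_pp(-3)=72, F_pp(-2)=-60, F_pp(3)=360; F_qq(-3)=4320, F_qq(-2)=-2700, F_qq(1)=4320, F_qq(3)=-10800.
Saddle points occur where the two diagonal entries have opposite signs: (-3, -2), (-3, 3), (-2, -3), (-2, 1), (3, -2), (3, 3). Count: 6.

6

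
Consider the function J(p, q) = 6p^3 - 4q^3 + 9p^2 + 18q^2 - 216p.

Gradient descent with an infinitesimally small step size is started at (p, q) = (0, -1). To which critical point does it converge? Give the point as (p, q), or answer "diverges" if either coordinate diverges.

J is separable, so gradient descent decouples: p follows -∂J/∂p, q follows -∂J/∂q.
∂J/∂p = 18(p - 3)(p + 4); at p=0 this is -216, so p increases.
∂J/∂q = -12q(q - 3); at q=-1 this is -48, so q increases.
p converges to its nearest critical value 3 (a local min of the p-part); q converges to 0. The iterate converges to (3, 0).

(3, 0)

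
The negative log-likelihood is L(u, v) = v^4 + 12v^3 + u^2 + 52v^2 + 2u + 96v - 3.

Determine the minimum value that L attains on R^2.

L(u,v) separates as P(u) + Q(v) − 3, so its minimum is min P + min Q − 3.
P'(u) = 2u + 2 vanishes at u ∈ {-1}; Q'(v) = 4(v + 2)(v + 3)(v + 4) vanishes at v ∈ {-4, -3, -2}.
Local minima of P (where P''>0): P(-1)=-1. Local minima of Q: Q(-4)=-64, Q(-2)=-64.
So the global minimum of L is P(-1) + Q(-4) − 3 = -1 − 64 − 3 = -68, attained at (-1, -4).

-68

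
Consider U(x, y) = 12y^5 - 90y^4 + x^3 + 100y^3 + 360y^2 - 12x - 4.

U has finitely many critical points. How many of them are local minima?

U separates as a function of x plus a function of y, so ∇U=0 decouples.
∂U/∂x = 3(x - 2)(x + 2) = 0 at x ∈ {-2, 2}; ∂U/∂y = 60y(y - 4)(y - 3)(y + 1) = 0 at y ∈ {-1, 0, 3, 4}.
The Hessian is diagonal: diag(U_xx, U_yy). Second derivatives: U_xx(-2)=-12, U_xx(2)=12; U_yy(-1)=-1200, U_yy(0)=720, U_yy(3)=-720, U_yy(4)=1200.
Local minima occur where both diagonal entries positive: (2, 0), (2, 4). Count: 2.

2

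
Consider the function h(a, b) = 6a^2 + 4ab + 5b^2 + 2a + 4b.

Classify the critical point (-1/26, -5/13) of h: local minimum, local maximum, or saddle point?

The Hessian of h is constant: H = [[12, 4], [4, 10]].
det(H) = 12·10 − 4² = 104.
det(H) > 0 and tr(H) = 22 > 0, so H is positive definite and the point is a local minimum.

local minimum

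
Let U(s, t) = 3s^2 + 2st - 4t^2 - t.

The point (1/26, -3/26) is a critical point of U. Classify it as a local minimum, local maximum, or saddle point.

The Hessian of U is constant: H = [[6, 2], [2, -8]].
det(H) = 6·(-8) − 2² = -52.
Since det(H) < 0, H is indefinite and the critical point is a saddle point.

saddle point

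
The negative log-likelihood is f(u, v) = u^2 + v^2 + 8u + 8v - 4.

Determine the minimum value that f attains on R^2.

-36

f(u,v) separates as P(u) + Q(v) − 4, so its minimum is min P + min Q − 4.
P'(u) = 2u + 8 vanishes at u ∈ {-4}; Q'(v) = 2v + 8 vanishes at v ∈ {-4}.
Local minima of P (where P''>0): P(-4)=-16. Local minima of Q: Q(-4)=-16.
So the global minimum of f is P(-4) + Q(-4) − 4 = -16 − 16 − 4 = -36, attained at (-4, -4).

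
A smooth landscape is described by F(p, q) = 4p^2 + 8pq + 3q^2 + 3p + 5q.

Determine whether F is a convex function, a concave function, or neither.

F is quadratic, so its Hessian is the constant matrix H = [[8, 8], [8, 6]].
det(H) = -16, tr(H) = 14.
det(H) < 0, so H is indefinite: neither convex nor concave.

neither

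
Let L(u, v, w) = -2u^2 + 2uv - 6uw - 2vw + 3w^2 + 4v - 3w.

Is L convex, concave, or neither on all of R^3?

neither

L is quadratic, so its Hessian is the constant matrix H = [[-4, 2, -6], [2, 0, -2], [-6, -2, 6]].
Leading principal minors: -4, -4, 40.
Neither pattern holds ⇒ H is indefinite ⇒ neither convex nor concave.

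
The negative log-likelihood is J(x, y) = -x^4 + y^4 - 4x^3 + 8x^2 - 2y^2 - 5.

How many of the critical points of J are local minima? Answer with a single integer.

J separates as a function of x plus a function of y, so ∇J=0 decouples.
∂J/∂x = -4x(x - 1)(x + 4) = 0 at x ∈ {-4, 0, 1}; ∂J/∂y = 4y(y - 1)(y + 1) = 0 at y ∈ {-1, 0, 1}.
The Hessian is diagonal: diag(J_xx, J_yy). Second derivatives: J_xx(-4)=-80, J_xx(0)=16, J_xx(1)=-20; J_yy(-1)=8, J_yy(0)=-4, J_yy(1)=8.
Local minima occur where both diagonal entries positive: (0, -1), (0, 1). Count: 2.

2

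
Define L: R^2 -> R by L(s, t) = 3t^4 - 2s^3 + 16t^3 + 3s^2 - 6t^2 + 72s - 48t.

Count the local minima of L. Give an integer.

L separates as a function of s plus a function of t, so ∇L=0 decouples.
∂L/∂s = -6(s - 4)(s + 3) = 0 at s ∈ {-3, 4}; ∂L/∂t = 12(t - 1)(t + 1)(t + 4) = 0 at t ∈ {-4, -1, 1}.
The Hessian is diagonal: diag(L_ss, L_tt). Second derivatives: L_ss(-3)=42, L_ss(4)=-42; L_tt(-4)=180, L_tt(-1)=-72, L_tt(1)=120.
Local minima occur where both diagonal entries positive: (-3, -4), (-3, 1). Count: 2.

2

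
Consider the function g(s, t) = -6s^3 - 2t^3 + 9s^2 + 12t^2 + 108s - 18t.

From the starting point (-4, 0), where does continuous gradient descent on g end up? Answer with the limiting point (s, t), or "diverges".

g is separable, so gradient descent decouples: s follows -∂g/∂s, t follows -∂g/∂t.
∂g/∂s = -18(s - 3)(s + 2); at s=-4 this is -252, so s increases.
∂g/∂t = -6(t - 3)(t - 1); at t=0 this is -18, so t increases.
s converges to its nearest critical value -2 (a local min of the s-part); t converges to 1. The iterate converges to (-2, 1).

(-2, 1)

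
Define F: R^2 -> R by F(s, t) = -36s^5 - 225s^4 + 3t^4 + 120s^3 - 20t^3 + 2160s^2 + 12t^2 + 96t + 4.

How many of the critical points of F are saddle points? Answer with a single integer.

F separates as a function of s plus a function of t, so ∇F=0 decouples.
∂F/∂s = -180s(s - 2)(s + 3)(s + 4) = 0 at s ∈ {-4, -3, 0, 2}; ∂F/∂t = 12(t - 4)(t - 2)(t + 1) = 0 at t ∈ {-1, 2, 4}.
The Hessian is diagonal: diag(F_ss, F_tt). Second derivatives: F_ss(-4)=4320, F_ss(-3)=-2700, F_ss(0)=4320, F_ss(2)=-10800; F_tt(-1)=180, F_tt(2)=-72, F_tt(4)=120.
Saddle points occur where the two diagonal entries have opposite signs: (-4, 2), (-3, -1), (-3, 4), (0, 2), (2, -1), (2, 4). Count: 6.

6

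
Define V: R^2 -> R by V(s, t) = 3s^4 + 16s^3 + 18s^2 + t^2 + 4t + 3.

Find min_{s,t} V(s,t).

V(s,t) separates as P(s) + Q(t) + 3, so its minimum is min P + min Q + 3.
P'(s) = 12s(s + 1)(s + 3) vanishes at s ∈ {-3, -1, 0}; Q'(t) = 2(t + 2) vanishes at t ∈ {-2}.
Local minima of P (where P''>0): P(-3)=-27, P(0)=0. Local minima of Q: Q(-2)=-4.
So the global minimum of V is P(-3) + Q(-2) + 3 = -27 − 4 + 3 = -28, attained at (-3, -2).

-28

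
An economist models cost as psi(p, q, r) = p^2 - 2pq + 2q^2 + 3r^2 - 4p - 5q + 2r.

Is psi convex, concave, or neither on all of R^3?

convex

psi is quadratic, so its Hessian is the constant matrix H = [[2, -2, 0], [-2, 4, 0], [0, 0, 6]].
Leading principal minors: 2, 4, 24.
All positive ⇒ H ≻ 0 ⇒ convex.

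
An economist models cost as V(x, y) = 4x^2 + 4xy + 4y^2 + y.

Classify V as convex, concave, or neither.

V is quadratic, so its Hessian is the constant matrix H = [[8, 4], [4, 8]].
det(H) = 48, tr(H) = 16.
det(H) > 0 and tr(H) > 0, so H is positive definite everywhere: convex.

convex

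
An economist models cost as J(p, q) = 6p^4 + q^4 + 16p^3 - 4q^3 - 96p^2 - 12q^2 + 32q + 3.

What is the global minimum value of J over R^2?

J(p,q) separates as A(p) + B(q) + 3, so its minimum is min A + min B + 3.
A'(p) = 24p(p - 2)(p + 4) vanishes at p ∈ {-4, 0, 2}; B'(q) = 4(q - 4)(q - 1)(q + 2) vanishes at q ∈ {-2, 1, 4}.
Local minima of A (where A''>0): A(-4)=-1024, A(2)=-160. Local minima of B: B(-2)=-64, B(4)=-64.
So the global minimum of J is A(-4) + B(-2) + 3 = -1024 − 64 + 3 = -1085, attained at (-4, -2).

-1085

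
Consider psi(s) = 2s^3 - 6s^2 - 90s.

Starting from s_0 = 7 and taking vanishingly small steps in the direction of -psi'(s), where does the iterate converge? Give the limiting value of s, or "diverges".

psi'(s) = 6(s - 5)(s + 3), so psi'(7) = 120.
Gradient descent moves in the -psi' direction, i.e. s is decreasing.
The nearest critical point in that direction is s = 5, where psi'' = 48 > 0 (a local minimum). The iterate converges there.

5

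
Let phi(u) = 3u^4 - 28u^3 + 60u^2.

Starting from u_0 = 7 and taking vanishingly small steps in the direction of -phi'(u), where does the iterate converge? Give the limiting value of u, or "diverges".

5

phi'(u) = 12u(u - 5)(u - 2), so phi'(7) = 840.
Gradient descent moves in the -phi' direction, i.e. u is decreasing.
The nearest critical point in that direction is u = 5, where phi'' = 180 > 0 (a local minimum). The iterate converges there.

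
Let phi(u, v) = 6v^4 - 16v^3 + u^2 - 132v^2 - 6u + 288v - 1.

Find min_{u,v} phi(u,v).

-1144

phi(u,v) separates as P(u) + Q(v) − 1, so its minimum is min P + min Q − 1.
P'(u) = 2u - 6 vanishes at u ∈ {3}; Q'(v) = 24(v - 4)(v - 1)(v + 3) vanishes at v ∈ {-3, 1, 4}.
Local minima of P (where P''>0): P(3)=-9. Local minima of Q: Q(-3)=-1134, Q(4)=-448.
So the global minimum of phi is P(3) + Q(-3) − 1 = -9 − 1134 − 1 = -1144, attained at (3, -3).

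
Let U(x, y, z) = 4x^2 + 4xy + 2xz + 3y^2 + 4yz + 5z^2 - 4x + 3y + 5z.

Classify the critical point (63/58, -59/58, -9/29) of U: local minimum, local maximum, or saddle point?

local minimum

The Hessian is constant: H = [[8, 4, 2], [4, 6, 4], [2, 4, 10]].
Leading principal minors: Δ₁ = 8, Δ₂ = 32, Δ₃ = 232.
All leading minors are positive, so H is positive definite: a local minimum.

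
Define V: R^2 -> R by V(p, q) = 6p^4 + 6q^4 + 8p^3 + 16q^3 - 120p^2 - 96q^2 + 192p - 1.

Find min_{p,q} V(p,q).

V(p,q) separates as A(p) + B(q) − 1, so its minimum is min A + min B − 1.
A'(p) = 24(p - 2)(p - 1)(p + 4) vanishes at p ∈ {-4, 1, 2}; B'(q) = 24q(q - 2)(q + 4) vanishes at q ∈ {-4, 0, 2}.
Local minima of A (where A''>0): A(-4)=-1664, A(2)=64. Local minima of B: B(-4)=-1024, B(2)=-160.
So the global minimum of V is A(-4) + B(-4) − 1 = -1664 − 1024 − 1 = -2689, attained at (-4, -4).

-2689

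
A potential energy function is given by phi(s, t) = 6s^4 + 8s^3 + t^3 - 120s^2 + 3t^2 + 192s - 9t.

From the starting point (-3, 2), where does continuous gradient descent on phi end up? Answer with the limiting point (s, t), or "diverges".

(-4, 1)

phi is separable, so gradient descent decouples: s follows -∂phi/∂s, t follows -∂phi/∂t.
∂phi/∂s = 24(s - 2)(s - 1)(s + 4); at s=-3 this is 480, so s decreases.
∂phi/∂t = 3(t - 1)(t + 3); at t=2 this is 15, so t decreases.
s converges to its nearest critical value -4 (a local min of the s-part); t converges to 1. The iterate converges to (-4, 1).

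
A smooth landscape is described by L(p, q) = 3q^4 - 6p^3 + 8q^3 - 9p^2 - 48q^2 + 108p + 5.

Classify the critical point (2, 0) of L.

local maximum

The mixed partial ∂²L/∂p∂q is 0, so the Hessian at any point is diag(L_pp, L_qq) = diag(-18(2p + 1), 12(3q^2 + 4q - 8)).
At (2, 0): H = diag(-90, -96).
Both eigenvalues are negative, so H is negative definite: a local maximum.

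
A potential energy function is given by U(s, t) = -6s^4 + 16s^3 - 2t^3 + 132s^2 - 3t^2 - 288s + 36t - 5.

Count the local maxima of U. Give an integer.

U separates as a function of s plus a function of t, so ∇U=0 decouples.
∂U/∂s = -24(s - 4)(s - 1)(s + 3) = 0 at s ∈ {-3, 1, 4}; ∂U/∂t = -6(t - 2)(t + 3) = 0 at t ∈ {-3, 2}.
The Hessian is diagonal: diag(U_ss, U_tt). Second derivatives: U_ss(-3)=-672, U_ss(1)=288, U_ss(4)=-504; U_tt(-3)=30, U_tt(2)=-30.
Local maxima occur where both diagonal entries negative: (-3, 2), (4, 2). Count: 2.

2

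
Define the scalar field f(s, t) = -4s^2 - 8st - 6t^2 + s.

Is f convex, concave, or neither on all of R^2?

f is quadratic, so its Hessian is the constant matrix H = [[-8, -8], [-8, -12]].
det(H) = 32, tr(H) = -20.
det(H) > 0 and tr(H) < 0, so H is negative definite everywhere: concave.

concave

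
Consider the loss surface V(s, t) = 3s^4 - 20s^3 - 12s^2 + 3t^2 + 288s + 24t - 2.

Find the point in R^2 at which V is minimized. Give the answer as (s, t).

(-2, -4)

V(s,t) separates as P(s) + Q(t) − 2, so its minimum is min P + min Q − 2.
P'(s) = 12(s - 4)(s - 3)(s + 2) vanishes at s ∈ {-2, 3, 4}; Q'(t) = 6(t + 4) vanishes at t ∈ {-4}.
Local minima of P (where P''>0): P(-2)=-416, P(4)=448. Local minima of Q: Q(-4)=-48.
So the global minimum of V is P(-2) + Q(-4) − 2 = -416 − 48 − 2 = -466, attained at (-2, -4).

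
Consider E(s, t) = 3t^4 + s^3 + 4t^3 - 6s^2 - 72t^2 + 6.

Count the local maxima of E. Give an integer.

E separates as a function of s plus a function of t, so ∇E=0 decouples.
∂E/∂s = 3s(s - 4) = 0 at s ∈ {0, 4}; ∂E/∂t = 12t(t - 3)(t + 4) = 0 at t ∈ {-4, 0, 3}.
The Hessian is diagonal: diag(E_ss, E_tt). Second derivatives: E_ss(0)=-12, E_ss(4)=12; E_tt(-4)=336, E_tt(0)=-144, E_tt(3)=252.
Local maxima occur where both diagonal entries negative: (0, 0). Count: 1.

1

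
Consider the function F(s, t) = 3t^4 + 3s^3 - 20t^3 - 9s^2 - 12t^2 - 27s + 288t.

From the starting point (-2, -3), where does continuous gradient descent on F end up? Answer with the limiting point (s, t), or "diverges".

F is separable, so gradient descent decouples: s follows -∂F/∂s, t follows -∂F/∂t.
∂F/∂s = 9(s - 3)(s + 1); at s=-2 this is 45, so s decreases.
∂F/∂t = 12(t - 4)(t - 3)(t + 2); at t=-3 this is -504, so t increases.
The s-coordinate has no critical point in that direction and runs off to infinity.

diverges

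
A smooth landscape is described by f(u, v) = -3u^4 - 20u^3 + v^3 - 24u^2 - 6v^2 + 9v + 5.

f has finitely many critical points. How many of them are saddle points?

3

f separates as a function of u plus a function of v, so ∇f=0 decouples.
∂f/∂u = -12u(u + 1)(u + 4) = 0 at u ∈ {-4, -1, 0}; ∂f/∂v = 3(v - 3)(v - 1) = 0 at v ∈ {1, 3}.
The Hessian is diagonal: diag(f_uu, f_vv). Second derivatives: f_uu(-4)=-144, f_uu(-1)=36, f_uu(0)=-48; f_vv(1)=-6, f_vv(3)=6.
Saddle points occur where the two diagonal entries have opposite signs: (-4, 3), (-1, 1), (0, 3). Count: 3.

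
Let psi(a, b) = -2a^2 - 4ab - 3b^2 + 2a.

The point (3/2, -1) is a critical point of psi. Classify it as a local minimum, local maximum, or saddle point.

local maximum

The Hessian of psi is constant: H = [[-4, -4], [-4, -6]].
det(H) = (-4)·(-6) − (-4)² = 8.
det(H) > 0 and tr(H) = -10 < 0, so H is negative definite and the point is a local maximum.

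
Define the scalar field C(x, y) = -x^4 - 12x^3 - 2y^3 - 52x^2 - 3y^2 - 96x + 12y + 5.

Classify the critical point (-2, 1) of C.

The mixed partial ∂²C/∂x∂y is 0, so the Hessian at any point is diag(C_xx, C_yy) = diag(-4(3x^2 + 18x + 26), -6(2y + 1)).
At (-2, 1): H = diag(-8, -18).
Both eigenvalues are negative, so H is negative definite: a local maximum.

local maximum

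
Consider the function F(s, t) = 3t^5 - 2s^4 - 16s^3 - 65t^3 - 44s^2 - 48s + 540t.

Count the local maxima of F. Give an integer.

F separates as a function of s plus a function of t, so ∇F=0 decouples.
∂F/∂s = -8(s + 1)(s + 2)(s + 3) = 0 at s ∈ {-3, -2, -1}; ∂F/∂t = 15(t - 3)(t - 2)(t + 2)(t + 3) = 0 at t ∈ {-3, -2, 2, 3}.
The Hessian is diagonal: diag(F_ss, F_tt). Second derivatives: F_ss(-3)=-16, F_ss(-2)=8, F_ss(-1)=-16; F_tt(-3)=-450, F_tt(-2)=300, F_tt(2)=-300, F_tt(3)=450.
Local maxima occur where both diagonal entries negative: (-3, -3), (-3, 2), (-1, -3), (-1, 2). Count: 4.

4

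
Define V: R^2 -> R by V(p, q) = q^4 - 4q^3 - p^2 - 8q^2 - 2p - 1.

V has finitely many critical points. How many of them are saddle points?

V separates as a function of p plus a function of q, so ∇V=0 decouples.
∂V/∂p = -2(p + 1) = 0 at p ∈ {-1}; ∂V/∂q = 4q(q - 4)(q + 1) = 0 at q ∈ {-1, 0, 4}.
The Hessian is diagonal: diag(V_pp, V_qq). Second derivatives: V_pp(-1)=-2; V_qq(-1)=20, V_qq(0)=-16, V_qq(4)=80.
Saddle points occur where the two diagonal entries have opposite signs: (-1, -1), (-1, 4). Count: 2.

2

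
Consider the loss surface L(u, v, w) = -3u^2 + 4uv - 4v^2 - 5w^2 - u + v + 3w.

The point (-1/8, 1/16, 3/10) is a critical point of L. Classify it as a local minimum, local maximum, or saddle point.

local maximum

The Hessian is constant: H = [[-6, 4, 0], [4, -8, 0], [0, 0, -10]].
Leading principal minors: Δ₁ = -6, Δ₂ = 32, Δ₃ = -320.
The minors alternate sign starting negative (−, +, −), so H is negative definite: a local maximum.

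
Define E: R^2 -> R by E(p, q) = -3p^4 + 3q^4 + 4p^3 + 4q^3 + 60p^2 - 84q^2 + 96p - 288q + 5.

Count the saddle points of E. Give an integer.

E separates as a function of p plus a function of q, so ∇E=0 decouples.
∂E/∂p = -12(p - 4)(p + 1)(p + 2) = 0 at p ∈ {-2, -1, 4}; ∂E/∂q = 12(q - 4)(q + 2)(q + 3) = 0 at q ∈ {-3, -2, 4}.
The Hessian is diagonal: diag(E_pp, E_qq). Second derivatives: E_pp(-2)=-72, E_pp(-1)=60, E_pp(4)=-360; E_qq(-3)=84, E_qq(-2)=-72, E_qq(4)=504.
Saddle points occur where the two diagonal entries have opposite signs: (-2, -3), (-2, 4), (-1, -2), (4, -3), (4, 4). Count: 5.

5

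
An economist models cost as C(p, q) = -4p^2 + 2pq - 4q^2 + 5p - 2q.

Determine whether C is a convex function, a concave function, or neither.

concave

C is quadratic, so its Hessian is the constant matrix H = [[-8, 2], [2, -8]].
det(H) = 60, tr(H) = -16.
det(H) > 0 and tr(H) < 0, so H is negative definite everywhere: concave.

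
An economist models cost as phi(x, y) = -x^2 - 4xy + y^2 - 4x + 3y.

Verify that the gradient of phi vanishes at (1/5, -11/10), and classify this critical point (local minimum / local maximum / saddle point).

∇phi = (-2x - 4y - 4, -4x + 2y + 3); substituting (1/5, -11/10) gives ∇phi = (0, 0), so (1/5, -11/10) is indeed a critical point.
The Hessian of phi is constant: H = [[-2, -4], [-4, 2]].
det(H) = (-2)·2 − (-4)² = -20.
Since det(H) < 0, H is indefinite and the critical point is a saddle point.

saddle point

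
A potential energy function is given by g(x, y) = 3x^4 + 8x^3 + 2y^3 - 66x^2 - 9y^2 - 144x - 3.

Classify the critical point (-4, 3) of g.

The mixed partial ∂²g/∂x∂y is 0, so the Hessian at any point is diag(g_xx, g_yy) = diag(12(3x^2 + 4x - 11), 6(2y - 3)).
At (-4, 3): H = diag(252, 18).
Both eigenvalues are positive, so H is positive definite: a local minimum.

local minimum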